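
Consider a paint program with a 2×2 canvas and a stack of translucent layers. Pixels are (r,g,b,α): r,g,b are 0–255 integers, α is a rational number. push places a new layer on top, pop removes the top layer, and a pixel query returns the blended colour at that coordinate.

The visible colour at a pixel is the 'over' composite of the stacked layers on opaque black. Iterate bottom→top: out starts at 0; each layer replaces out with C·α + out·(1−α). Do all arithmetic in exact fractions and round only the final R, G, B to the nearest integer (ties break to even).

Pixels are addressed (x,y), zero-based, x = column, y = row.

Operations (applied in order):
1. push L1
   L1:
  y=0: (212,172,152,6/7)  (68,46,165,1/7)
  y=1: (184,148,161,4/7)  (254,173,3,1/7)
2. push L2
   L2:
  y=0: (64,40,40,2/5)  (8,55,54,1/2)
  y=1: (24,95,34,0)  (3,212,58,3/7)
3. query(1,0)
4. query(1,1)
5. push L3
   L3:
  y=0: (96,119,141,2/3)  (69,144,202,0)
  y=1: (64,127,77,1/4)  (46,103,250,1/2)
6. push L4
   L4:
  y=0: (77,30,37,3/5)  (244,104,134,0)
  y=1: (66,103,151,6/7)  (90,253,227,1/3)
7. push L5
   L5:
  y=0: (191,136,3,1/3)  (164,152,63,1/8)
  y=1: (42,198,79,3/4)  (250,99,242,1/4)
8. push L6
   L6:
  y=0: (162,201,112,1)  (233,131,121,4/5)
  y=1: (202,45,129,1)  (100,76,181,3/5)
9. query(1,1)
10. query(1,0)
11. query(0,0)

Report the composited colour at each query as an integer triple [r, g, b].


(1,0) stack=L1,L2; from [0,0,0]:
after L1 α=1/7: [68/7, 46/7, 165/7]
after L2 α=1/2: [62/7, 431/14, 543/14]
= [9, 31, 39]

query (1,1) [L1,L2] — begin 0,0,0
+L1 (α=1/7) → [254/7, 173/7, 3/7]
+L2 (α=3/7) → [1079/49, 5144/49, 1230/49]
= [22, 105, 25]

(1,1) stack=L1,L2,L3,L4,L5,L6; from [0,0,0]:
after L1 α=1/7: [254/7, 173/7, 3/7]
after L2 α=3/7: [1079/49, 5144/49, 1230/49]
after L3 α=1/2: [3333/98, 10191/98, 6740/49]
after L4 α=1/3: [2581/49, 22588/147, 8201/49]
after L5 α=1/4: [19993/196, 27439/196, 36461/196]
after L6 α=3/5: [49393/490, 49783/490, 17935/98]
= [101, 102, 183]

query (1,0) [L1,L2,L3,L4,L5,L6] — begin 0,0,0
L1 α=1/7: [68/7, 46/7, 165/7]
L2 α=1/2: [62/7, 431/14, 543/14]
L3 α=0: [62/7, 431/14, 543/14]
L4 α=0: [62/7, 431/14, 543/14]
L5 α=1/8: [113/4, 735/16, 669/16]
L6 α=4/5: [3841/20, 9119/80, 8413/80]
rounded: [192, 114, 105]

query (0,0) [L1,L2,L3,L4,L5,L6] — begin 0,0,0
L1 α=6/7: [1272/7, 1032/7, 912/7]
L2 α=2/5: [4712/35, 3656/35, 3296/35]
L3 α=2/3: [11432/105, 11986/105, 13166/105]
L4 α=3/5: [47119/525, 33422/525, 37987/525]
L5 α=1/3: [194513/1575, 138244/1575, 77549/1575]
L6 α=1: [162, 201, 112]
= [162, 201, 112]


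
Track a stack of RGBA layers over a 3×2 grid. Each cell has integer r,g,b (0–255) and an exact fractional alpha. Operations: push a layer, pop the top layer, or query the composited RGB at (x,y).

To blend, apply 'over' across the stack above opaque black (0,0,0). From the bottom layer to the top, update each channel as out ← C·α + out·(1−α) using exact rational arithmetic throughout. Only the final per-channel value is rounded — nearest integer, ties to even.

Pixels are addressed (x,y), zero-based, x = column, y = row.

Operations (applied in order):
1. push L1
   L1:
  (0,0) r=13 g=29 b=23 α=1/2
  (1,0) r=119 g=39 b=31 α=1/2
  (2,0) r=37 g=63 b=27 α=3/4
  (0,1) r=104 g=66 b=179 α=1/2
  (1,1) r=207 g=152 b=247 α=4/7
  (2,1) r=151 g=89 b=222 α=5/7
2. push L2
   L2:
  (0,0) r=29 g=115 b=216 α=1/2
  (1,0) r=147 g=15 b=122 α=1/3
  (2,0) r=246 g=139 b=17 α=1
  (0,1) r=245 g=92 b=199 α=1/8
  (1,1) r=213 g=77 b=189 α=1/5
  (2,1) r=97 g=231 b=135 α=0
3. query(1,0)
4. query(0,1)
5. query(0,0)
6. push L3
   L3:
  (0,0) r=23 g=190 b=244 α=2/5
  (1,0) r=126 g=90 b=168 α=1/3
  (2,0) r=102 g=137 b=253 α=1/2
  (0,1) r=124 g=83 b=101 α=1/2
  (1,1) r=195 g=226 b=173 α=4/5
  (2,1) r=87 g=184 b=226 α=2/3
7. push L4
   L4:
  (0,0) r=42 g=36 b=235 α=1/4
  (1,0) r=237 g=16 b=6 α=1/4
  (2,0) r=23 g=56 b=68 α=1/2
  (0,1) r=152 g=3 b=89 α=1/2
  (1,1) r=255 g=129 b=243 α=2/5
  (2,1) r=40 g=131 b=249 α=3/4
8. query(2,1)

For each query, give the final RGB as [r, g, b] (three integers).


(1,0) stack=L1,L2; from [0,0,0]:
+L1 (α=1/2) → [119/2, 39/2, 31/2]
+L2 (α=1/3) → [266/3, 18, 51]
→ [89, 18, 51]

(0,1) stack=L1,L2; from [0,0,0]:
+L1 (α=1/2) → [52, 33, 179/2]
+L2 (α=1/8) → [609/8, 323/8, 1651/16]
rounded: [76, 40, 103]

(0,0) stack=L1,L2; from [0,0,0]:
L1 α=1/2: [13/2, 29/2, 23/2]
L2 α=1/2: [71/4, 259/4, 455/4]
→ [18, 65, 114]

at x=2,y=1 over L1,L2,L3,L4:
L1 α=5/7: [755/7, 445/7, 1110/7]
L2 α=0: [755/7, 445/7, 1110/7]
L3 α=2/3: [1973/21, 1007/7, 4274/21]
L4 α=3/4: [4493/84, 1879/14, 19961/84]
= [53, 134, 238]


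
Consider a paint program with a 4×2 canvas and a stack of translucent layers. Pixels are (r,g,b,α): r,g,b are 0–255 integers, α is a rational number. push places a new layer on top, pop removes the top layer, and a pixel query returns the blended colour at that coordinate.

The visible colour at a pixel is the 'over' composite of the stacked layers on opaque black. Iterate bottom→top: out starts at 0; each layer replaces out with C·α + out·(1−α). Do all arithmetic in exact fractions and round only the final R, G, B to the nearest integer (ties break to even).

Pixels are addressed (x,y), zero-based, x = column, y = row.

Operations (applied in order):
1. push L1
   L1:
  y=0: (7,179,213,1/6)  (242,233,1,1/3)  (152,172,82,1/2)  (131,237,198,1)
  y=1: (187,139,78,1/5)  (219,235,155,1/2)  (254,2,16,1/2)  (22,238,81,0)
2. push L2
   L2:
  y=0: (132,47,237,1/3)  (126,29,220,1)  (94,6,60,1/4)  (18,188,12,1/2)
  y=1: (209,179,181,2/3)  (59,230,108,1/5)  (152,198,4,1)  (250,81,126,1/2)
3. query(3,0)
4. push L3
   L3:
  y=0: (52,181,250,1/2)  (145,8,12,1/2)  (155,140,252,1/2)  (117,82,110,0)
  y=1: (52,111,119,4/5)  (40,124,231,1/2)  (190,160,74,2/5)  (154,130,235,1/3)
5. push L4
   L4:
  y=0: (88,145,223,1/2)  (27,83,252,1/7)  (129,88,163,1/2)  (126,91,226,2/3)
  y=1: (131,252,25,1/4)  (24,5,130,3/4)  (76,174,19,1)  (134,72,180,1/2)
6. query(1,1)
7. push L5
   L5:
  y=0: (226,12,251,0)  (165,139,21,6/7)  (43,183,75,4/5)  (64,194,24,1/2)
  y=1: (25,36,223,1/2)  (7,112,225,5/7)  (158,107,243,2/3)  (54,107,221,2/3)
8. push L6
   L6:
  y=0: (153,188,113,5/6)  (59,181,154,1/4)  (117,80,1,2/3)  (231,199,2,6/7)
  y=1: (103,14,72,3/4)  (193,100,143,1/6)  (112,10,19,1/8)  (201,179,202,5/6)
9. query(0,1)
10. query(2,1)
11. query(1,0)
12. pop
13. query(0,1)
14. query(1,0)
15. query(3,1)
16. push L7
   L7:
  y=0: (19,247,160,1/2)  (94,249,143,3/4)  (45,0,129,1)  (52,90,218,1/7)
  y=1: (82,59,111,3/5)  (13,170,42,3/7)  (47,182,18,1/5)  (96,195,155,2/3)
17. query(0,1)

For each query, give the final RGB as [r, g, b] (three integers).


query (3,0) [L1,L2] — begin 0,0,0
+L1 (α=1) → [131, 237, 198]
+L2 (α=1/2) → [149/2, 425/2, 105]
= [74, 212, 105]

at x=1,y=1 over L1,L2,L3,L4:
L1 α=1/2: [219/2, 235/2, 155/2]
L2 α=1/5: [497/5, 140, 418/5]
L3 α=1/2: [697/10, 132, 1573/10]
L4 α=3/4: [1417/40, 147/4, 5473/40]
→ [35, 37, 137]

(0,1) stack=L1,L2,L3,L4,L5,L6; from [0,0,0]:
+L1 (α=1/5) → [187/5, 139/5, 78/5]
+L2 (α=2/3) → [759/5, 643/5, 1888/15]
+L3 (α=4/5) → [1799/25, 2863/25, 9028/75]
+L4 (α=1/4) → [2168/25, 14889/100, 9653/100]
+L5 (α=1/2) → [2793/50, 18489/200, 31953/200]
+L6 (α=3/4) → [18243/200, 26889/800, 75153/800]
rounded: [91, 34, 94]

(2,1) stack=L1,L2,L3,L4,L5,L6; from [0,0,0]:
after L1 α=1/2: [127, 1, 8]
after L2 α=1: [152, 198, 4]
after L3 α=2/5: [836/5, 914/5, 32]
after L4 α=1: [76, 174, 19]
after L5 α=2/3: [392/3, 388/3, 505/3]
after L6 α=1/8: [385/3, 1373/12, 449/3]
rounded: [128, 114, 150]

(1,0) stack=L1,L2,L3,L4,L5,L6; from [0,0,0]:
+L1 (α=1/3) → [242/3, 233/3, 1/3]
+L2 (α=1) → [126, 29, 220]
+L3 (α=1/2) → [271/2, 37/2, 116]
+L4 (α=1/7) → [120, 194/7, 948/7]
+L5 (α=6/7) → [1110/7, 6032/49, 1830/49]
+L6 (α=1/4) → [3743/28, 26965/196, 3259/49]
→ [134, 138, 67]

(0,1) stack=L1,L2,L3,L4,L5; from [0,0,0]:
+L1 (α=1/5) → [187/5, 139/5, 78/5]
+L2 (α=2/3) → [759/5, 643/5, 1888/15]
+L3 (α=4/5) → [1799/25, 2863/25, 9028/75]
+L4 (α=1/4) → [2168/25, 14889/100, 9653/100]
+L5 (α=1/2) → [2793/50, 18489/200, 31953/200]
= [56, 92, 160]

at x=1,y=0 over L1,L2,L3,L4,L5:
+L1 (α=1/3) → [242/3, 233/3, 1/3]
+L2 (α=1) → [126, 29, 220]
+L3 (α=1/2) → [271/2, 37/2, 116]
+L4 (α=1/7) → [120, 194/7, 948/7]
+L5 (α=6/7) → [1110/7, 6032/49, 1830/49]
rounded: [159, 123, 37]

query (3,1) [L1,L2,L3,L4,L5] — begin 0,0,0
+L1 (α=0) → [0, 0, 0]
+L2 (α=1/2) → [125, 81/2, 63]
+L3 (α=1/3) → [404/3, 211/3, 361/3]
+L4 (α=1/2) → [403/3, 427/6, 901/6]
+L5 (α=2/3) → [727/9, 1711/18, 3553/18]
= [81, 95, 197]

at x=0,y=1 over L1,L2,L3,L4,L5,L7:
L1 α=1/5: [187/5, 139/5, 78/5]
L2 α=2/3: [759/5, 643/5, 1888/15]
L3 α=4/5: [1799/25, 2863/25, 9028/75]
L4 α=1/4: [2168/25, 14889/100, 9653/100]
L5 α=1/2: [2793/50, 18489/200, 31953/200]
L7 α=3/5: [8943/125, 36189/500, 65253/500]
= [72, 72, 131]


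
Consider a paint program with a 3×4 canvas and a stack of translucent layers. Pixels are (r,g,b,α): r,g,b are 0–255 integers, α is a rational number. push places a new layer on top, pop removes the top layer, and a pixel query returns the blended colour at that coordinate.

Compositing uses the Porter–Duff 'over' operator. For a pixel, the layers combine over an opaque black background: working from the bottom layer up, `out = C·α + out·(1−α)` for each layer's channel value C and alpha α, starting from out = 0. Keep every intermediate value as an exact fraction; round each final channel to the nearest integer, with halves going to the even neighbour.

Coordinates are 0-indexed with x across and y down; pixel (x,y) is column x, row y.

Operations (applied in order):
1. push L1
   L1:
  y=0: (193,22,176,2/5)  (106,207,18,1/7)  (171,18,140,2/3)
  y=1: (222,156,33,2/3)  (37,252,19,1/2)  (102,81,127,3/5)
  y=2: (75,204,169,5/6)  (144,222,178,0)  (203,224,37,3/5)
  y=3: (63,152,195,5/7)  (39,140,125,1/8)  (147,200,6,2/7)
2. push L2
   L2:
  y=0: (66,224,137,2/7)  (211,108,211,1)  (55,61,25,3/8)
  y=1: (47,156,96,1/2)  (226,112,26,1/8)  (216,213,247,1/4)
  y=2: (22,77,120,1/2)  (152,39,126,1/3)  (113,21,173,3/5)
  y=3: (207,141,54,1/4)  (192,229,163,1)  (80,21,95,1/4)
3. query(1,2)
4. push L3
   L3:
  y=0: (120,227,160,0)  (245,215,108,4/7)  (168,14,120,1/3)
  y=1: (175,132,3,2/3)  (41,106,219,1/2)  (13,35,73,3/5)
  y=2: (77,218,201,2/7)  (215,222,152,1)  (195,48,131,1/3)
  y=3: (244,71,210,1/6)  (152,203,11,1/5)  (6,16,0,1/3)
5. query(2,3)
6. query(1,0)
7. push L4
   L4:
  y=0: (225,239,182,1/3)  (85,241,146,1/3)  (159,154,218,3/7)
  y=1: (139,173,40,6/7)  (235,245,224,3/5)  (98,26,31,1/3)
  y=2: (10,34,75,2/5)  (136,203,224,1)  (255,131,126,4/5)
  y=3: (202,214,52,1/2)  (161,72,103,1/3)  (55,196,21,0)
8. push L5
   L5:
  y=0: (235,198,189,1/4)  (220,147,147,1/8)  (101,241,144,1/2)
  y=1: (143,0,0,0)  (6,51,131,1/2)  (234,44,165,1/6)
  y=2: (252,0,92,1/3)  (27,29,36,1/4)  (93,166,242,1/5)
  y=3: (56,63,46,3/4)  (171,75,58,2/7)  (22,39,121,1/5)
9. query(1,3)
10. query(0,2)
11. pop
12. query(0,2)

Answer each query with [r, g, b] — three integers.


(1,2) stack=L1,L2; from [0,0,0]:
L1 α=0: [0, 0, 0]
L2 α=1/3: [152/3, 13, 42]
rounded: [51, 13, 42]

(2,3) stack=L1,L2,L3; from [0,0,0]:
after L1 α=2/7: [42, 400/7, 12/7]
after L2 α=1/4: [103/2, 1347/28, 701/28]
after L3 α=1/3: [109/3, 1571/42, 701/42]
→ [36, 37, 17]

at x=1,y=0 over L1,L2,L3:
+L1 (α=1/7) → [106/7, 207/7, 18/7]
+L2 (α=1) → [211, 108, 211]
+L3 (α=4/7) → [1613/7, 1184/7, 1065/7]
= [230, 169, 152]

(1,3) stack=L1,L2,L3,L4,L5; from [0,0,0]:
+L1 (α=1/8) → [39/8, 35/2, 125/8]
+L2 (α=1) → [192, 229, 163]
+L3 (α=1/5) → [184, 1119/5, 663/5]
+L4 (α=1/3) → [529/3, 866/5, 1841/15]
+L5 (α=2/7) → [3671/21, 1016/7, 2189/21]
= [175, 145, 104]

(0,2) stack=L1,L2,L3,L4,L5; from [0,0,0]:
+L1 (α=5/6) → [125/2, 170, 845/6]
+L2 (α=1/2) → [169/4, 247/2, 1565/12]
+L3 (α=2/7) → [1461/28, 301/2, 1807/12]
+L4 (α=2/5) → [4943/140, 1039/10, 2407/20]
+L5 (α=1/3) → [22583/210, 1039/15, 1109/10]
→ [108, 69, 111]

at x=0,y=2 over L1,L2,L3,L4:
L1 α=5/6: [125/2, 170, 845/6]
L2 α=1/2: [169/4, 247/2, 1565/12]
L3 α=2/7: [1461/28, 301/2, 1807/12]
L4 α=2/5: [4943/140, 1039/10, 2407/20]
→ [35, 104, 120]


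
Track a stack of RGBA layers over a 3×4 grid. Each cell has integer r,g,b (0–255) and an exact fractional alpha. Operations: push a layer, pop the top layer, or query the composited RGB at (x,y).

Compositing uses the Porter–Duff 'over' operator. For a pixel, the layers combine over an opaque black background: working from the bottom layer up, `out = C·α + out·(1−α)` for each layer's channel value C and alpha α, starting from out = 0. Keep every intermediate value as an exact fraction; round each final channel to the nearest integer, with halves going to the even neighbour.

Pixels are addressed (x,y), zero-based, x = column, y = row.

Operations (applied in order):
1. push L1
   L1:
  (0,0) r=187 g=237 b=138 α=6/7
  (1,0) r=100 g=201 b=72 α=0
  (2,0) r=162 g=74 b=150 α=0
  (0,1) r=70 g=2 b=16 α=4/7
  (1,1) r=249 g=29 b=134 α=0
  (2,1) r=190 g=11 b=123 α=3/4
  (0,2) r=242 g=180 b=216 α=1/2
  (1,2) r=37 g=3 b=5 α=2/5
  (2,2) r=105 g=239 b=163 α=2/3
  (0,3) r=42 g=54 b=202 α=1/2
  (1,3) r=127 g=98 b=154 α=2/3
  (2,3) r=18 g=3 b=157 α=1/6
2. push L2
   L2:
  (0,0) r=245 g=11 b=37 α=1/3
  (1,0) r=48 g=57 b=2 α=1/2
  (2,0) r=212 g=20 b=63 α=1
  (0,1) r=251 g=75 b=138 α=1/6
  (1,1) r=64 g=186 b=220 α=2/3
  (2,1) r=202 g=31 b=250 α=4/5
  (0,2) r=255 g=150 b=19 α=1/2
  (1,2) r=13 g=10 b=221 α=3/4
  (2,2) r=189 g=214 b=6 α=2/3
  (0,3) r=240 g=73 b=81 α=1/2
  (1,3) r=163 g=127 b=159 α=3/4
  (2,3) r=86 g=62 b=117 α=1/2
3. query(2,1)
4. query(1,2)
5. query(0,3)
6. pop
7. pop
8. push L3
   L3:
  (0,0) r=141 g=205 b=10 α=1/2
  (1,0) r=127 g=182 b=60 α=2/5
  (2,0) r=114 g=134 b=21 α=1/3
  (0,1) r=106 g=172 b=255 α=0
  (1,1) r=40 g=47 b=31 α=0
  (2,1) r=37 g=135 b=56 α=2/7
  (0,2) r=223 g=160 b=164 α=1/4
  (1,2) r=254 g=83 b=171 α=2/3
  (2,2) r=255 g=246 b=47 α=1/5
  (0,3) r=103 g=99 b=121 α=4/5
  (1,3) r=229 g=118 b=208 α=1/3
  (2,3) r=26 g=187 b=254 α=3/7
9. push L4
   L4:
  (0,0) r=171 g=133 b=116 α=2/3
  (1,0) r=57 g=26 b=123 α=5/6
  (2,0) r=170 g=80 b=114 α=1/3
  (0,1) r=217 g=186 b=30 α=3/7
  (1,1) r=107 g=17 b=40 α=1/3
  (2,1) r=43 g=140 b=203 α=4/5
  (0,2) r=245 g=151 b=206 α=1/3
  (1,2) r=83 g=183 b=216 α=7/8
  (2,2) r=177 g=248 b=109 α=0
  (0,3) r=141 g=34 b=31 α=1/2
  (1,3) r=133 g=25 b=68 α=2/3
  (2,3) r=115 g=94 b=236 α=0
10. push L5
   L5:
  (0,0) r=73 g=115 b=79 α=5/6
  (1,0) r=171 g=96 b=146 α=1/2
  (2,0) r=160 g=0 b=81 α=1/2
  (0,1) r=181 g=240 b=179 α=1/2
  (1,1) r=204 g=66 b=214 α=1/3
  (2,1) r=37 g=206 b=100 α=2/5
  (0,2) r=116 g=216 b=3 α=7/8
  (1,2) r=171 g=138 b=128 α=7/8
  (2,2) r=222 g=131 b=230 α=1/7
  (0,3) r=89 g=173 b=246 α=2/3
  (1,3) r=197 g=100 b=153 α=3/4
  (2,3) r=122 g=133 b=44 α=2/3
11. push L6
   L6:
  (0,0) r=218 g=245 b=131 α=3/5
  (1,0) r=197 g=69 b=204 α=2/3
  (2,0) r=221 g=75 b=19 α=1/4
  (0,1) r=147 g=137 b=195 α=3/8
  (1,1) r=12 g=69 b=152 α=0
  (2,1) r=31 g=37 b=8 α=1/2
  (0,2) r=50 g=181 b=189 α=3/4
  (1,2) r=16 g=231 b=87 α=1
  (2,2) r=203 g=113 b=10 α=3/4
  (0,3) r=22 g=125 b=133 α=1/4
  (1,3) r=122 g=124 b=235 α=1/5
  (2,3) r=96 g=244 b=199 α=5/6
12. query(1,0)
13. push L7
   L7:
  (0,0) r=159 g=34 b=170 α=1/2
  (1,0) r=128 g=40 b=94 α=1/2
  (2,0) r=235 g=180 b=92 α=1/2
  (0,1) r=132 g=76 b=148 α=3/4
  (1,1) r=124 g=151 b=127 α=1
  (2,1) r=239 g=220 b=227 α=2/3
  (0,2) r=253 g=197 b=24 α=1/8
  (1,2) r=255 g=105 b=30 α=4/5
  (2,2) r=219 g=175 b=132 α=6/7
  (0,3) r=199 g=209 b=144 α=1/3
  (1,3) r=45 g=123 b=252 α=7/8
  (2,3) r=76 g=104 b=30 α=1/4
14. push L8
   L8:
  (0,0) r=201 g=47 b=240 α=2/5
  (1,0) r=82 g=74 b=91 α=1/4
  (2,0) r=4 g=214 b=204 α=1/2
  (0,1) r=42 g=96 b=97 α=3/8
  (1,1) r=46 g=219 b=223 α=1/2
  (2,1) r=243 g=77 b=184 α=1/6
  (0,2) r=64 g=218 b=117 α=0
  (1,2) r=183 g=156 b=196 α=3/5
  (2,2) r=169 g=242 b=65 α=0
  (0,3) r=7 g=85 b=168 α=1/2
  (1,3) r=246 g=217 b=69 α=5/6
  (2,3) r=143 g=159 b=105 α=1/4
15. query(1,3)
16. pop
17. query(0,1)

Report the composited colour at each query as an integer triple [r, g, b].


(2,1) stack=L1,L2; from [0,0,0]:
L1 α=3/4: [285/2, 33/4, 369/4]
L2 α=4/5: [1901/10, 529/20, 4369/20]
→ [190, 26, 218]

query (1,2) [L1,L2] — begin 0,0,0
L1 α=2/5: [74/5, 6/5, 2]
L2 α=3/4: [269/20, 39/5, 665/4]
→ [13, 8, 166]

at x=0,y=3 over L1,L2:
after L1 α=1/2: [21, 27, 101]
after L2 α=1/2: [261/2, 50, 91]
→ [130, 50, 91]

(1,0) stack=L3,L4,L5,L6; from [0,0,0]:
after L3 α=2/5: [254/5, 364/5, 24]
after L4 α=5/6: [1679/30, 169/5, 213/2]
after L5 α=1/2: [6809/60, 649/10, 505/4]
after L6 α=2/3: [30449/180, 2029/30, 2137/12]
rounded: [169, 68, 178]

query (1,3) [L3,L4,L5,L6,L7,L8] — begin 0,0,0
L3 α=1/3: [229/3, 118/3, 208/3]
L4 α=2/3: [1027/9, 268/9, 616/9]
L5 α=3/4: [3173/18, 742/9, 4747/36]
L6 α=1/5: [7444/45, 4084/45, 6862/45]
L7 α=7/8: [21619/360, 42829/360, 43121/180]
L8 α=5/6: [464419/2160, 433429/2160, 105221/1080]
→ [215, 201, 97]

(0,1) stack=L3,L4,L5,L6,L7; from [0,0,0]:
+L3 (α=0) → [0, 0, 0]
+L4 (α=3/7) → [93, 558/7, 90/7]
+L5 (α=1/2) → [137, 1119/7, 1343/14]
+L6 (α=3/8) → [563/4, 1059/7, 14905/112]
+L7 (α=3/4) → [2147/16, 2655/28, 64633/448]
= [134, 95, 144]


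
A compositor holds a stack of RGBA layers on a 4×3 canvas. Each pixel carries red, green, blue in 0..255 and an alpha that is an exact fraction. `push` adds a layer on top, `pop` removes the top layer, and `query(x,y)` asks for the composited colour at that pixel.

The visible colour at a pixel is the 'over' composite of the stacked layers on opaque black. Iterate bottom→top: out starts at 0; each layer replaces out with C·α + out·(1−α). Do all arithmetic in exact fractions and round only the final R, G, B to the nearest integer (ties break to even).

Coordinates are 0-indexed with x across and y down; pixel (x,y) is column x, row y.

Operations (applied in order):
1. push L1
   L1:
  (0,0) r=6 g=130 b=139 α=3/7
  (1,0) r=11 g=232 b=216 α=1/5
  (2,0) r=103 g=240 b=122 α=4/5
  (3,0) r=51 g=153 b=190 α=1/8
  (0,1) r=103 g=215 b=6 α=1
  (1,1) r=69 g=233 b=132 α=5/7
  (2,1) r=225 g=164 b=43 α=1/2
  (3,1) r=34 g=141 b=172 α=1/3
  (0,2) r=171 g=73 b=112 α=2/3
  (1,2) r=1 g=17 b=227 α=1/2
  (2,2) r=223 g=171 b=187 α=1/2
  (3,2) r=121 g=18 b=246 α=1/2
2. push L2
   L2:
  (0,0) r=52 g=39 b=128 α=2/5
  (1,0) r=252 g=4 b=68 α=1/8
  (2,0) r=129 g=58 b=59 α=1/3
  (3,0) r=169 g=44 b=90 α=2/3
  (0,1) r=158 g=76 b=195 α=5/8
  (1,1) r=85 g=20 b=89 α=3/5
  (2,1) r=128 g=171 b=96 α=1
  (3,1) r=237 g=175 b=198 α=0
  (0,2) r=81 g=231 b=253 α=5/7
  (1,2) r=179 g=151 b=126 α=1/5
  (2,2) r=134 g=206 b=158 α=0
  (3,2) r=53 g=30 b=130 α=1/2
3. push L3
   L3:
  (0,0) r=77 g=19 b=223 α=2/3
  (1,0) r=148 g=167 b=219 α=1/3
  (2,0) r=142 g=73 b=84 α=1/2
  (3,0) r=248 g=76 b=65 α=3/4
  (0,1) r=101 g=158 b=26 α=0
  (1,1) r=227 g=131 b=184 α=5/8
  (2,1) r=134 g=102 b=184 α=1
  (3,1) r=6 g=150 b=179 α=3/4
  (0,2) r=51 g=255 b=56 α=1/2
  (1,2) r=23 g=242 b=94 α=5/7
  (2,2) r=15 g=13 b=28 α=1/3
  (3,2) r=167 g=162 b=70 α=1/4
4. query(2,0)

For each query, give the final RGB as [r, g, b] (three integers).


at x=2,y=0 over L1,L2,L3:
L1 α=4/5: [412/5, 192, 488/5]
L2 α=1/3: [1469/15, 442/3, 1271/15]
L3 α=1/2: [3599/30, 661/6, 2531/30]
→ [120, 110, 84]


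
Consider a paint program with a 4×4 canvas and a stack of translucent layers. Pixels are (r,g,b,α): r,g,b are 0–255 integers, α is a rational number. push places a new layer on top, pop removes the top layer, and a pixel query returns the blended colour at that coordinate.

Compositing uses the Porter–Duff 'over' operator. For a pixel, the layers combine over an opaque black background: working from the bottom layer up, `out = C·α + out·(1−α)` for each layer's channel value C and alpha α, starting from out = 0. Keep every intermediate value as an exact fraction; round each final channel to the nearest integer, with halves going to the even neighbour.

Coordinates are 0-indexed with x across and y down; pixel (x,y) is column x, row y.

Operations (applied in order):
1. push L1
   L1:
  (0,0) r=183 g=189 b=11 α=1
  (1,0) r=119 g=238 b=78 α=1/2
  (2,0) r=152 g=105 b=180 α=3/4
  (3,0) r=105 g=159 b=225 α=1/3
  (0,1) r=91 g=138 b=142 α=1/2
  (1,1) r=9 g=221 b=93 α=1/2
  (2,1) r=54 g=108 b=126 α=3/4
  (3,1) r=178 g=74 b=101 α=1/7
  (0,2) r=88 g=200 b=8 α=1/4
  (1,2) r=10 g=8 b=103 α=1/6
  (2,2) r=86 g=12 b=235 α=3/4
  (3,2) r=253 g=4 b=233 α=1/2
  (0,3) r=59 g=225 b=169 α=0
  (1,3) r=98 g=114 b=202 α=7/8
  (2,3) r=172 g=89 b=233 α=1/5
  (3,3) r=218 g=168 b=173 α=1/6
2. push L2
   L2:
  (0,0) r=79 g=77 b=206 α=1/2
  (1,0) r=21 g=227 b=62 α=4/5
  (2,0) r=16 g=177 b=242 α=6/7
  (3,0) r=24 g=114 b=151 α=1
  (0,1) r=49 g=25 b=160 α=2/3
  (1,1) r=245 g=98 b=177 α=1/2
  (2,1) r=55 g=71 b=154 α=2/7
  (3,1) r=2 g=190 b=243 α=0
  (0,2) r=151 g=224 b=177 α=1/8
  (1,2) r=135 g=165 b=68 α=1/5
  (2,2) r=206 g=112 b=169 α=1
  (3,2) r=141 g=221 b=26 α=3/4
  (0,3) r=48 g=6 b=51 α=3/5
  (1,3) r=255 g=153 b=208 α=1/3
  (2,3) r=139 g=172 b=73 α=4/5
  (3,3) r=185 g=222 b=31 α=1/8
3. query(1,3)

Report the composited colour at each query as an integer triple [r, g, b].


at x=1,y=3 over L1,L2:
after L1 α=7/8: [343/4, 399/4, 707/4]
after L2 α=1/3: [853/6, 235/2, 1123/6]
→ [142, 118, 187]


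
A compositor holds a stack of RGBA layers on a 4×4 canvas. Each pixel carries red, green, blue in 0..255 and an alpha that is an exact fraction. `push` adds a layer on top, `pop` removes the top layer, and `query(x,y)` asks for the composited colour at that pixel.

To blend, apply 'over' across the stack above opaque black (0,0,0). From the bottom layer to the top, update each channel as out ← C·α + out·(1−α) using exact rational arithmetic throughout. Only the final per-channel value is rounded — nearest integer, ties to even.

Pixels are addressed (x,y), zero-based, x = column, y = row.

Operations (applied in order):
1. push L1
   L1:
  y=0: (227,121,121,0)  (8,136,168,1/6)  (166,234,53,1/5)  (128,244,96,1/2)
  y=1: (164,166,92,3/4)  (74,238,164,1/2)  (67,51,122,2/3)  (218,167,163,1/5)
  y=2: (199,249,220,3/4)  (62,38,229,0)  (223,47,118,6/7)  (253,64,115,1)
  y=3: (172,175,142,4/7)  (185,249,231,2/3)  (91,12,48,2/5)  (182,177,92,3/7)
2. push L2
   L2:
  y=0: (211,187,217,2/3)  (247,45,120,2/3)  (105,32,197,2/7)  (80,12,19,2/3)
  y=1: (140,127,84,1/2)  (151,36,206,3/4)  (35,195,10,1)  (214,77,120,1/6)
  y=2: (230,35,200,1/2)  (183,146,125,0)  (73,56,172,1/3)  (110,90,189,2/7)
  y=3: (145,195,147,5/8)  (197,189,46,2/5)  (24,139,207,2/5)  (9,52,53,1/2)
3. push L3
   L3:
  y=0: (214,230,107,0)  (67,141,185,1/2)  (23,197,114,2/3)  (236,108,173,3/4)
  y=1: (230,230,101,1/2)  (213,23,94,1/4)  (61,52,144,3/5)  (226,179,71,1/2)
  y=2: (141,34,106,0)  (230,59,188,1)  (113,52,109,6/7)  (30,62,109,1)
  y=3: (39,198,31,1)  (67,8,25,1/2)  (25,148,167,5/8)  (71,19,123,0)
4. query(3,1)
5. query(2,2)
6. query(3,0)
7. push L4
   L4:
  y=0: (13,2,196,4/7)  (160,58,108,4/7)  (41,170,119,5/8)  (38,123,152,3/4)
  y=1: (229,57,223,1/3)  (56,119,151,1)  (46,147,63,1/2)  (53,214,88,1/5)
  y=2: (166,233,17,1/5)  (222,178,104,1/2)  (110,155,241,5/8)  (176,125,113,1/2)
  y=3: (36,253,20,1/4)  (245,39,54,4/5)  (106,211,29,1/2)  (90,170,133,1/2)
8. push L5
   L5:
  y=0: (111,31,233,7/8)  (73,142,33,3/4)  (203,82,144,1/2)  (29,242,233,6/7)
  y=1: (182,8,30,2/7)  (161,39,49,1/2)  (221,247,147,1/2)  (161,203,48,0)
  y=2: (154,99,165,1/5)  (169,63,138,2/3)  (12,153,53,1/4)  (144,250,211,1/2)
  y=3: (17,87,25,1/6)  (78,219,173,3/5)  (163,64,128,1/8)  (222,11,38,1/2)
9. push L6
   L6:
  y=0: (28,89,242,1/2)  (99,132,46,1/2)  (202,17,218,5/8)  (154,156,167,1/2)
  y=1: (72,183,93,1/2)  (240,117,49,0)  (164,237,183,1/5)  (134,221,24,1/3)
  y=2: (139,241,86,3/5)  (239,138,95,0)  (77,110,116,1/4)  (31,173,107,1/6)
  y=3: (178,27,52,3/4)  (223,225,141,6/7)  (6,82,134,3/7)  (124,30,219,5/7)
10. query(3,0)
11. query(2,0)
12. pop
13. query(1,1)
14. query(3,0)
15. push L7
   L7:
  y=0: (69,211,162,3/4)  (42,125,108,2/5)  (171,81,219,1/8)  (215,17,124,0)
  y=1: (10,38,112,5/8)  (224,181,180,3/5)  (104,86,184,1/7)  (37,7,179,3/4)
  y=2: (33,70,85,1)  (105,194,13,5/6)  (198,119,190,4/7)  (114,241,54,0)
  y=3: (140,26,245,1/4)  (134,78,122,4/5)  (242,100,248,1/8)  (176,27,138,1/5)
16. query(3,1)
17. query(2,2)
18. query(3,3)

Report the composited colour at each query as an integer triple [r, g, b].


(3,1) stack=L1,L2,L3; from [0,0,0]:
L1 α=1/5: [218/5, 167/5, 163/5]
L2 α=1/6: [72, 122/3, 283/6]
L3 α=1/2: [149, 659/6, 709/12]
→ [149, 110, 59]

(2,2) stack=L1,L2,L3; from [0,0,0]:
+L1 (α=6/7) → [1338/7, 282/7, 708/7]
+L2 (α=1/3) → [3187/21, 956/21, 2620/21]
+L3 (α=6/7) → [17425/147, 7508/147, 16354/147]
= [119, 51, 111]

(3,0) stack=L1,L2,L3; from [0,0,0]:
after L1 α=1/2: [64, 122, 48]
after L2 α=2/3: [224/3, 146/3, 86/3]
after L3 α=3/4: [587/3, 559/6, 1643/12]
= [196, 93, 137]

at x=3,y=0 over L1,L2,L3,L4,L5,L6:
L1 α=1/2: [64, 122, 48]
L2 α=2/3: [224/3, 146/3, 86/3]
L3 α=3/4: [587/3, 559/6, 1643/12]
L4 α=3/4: [929/12, 2773/24, 7115/48]
L5 α=6/7: [431/12, 37621/168, 74219/336]
L6 α=1/2: [2279/24, 63829/336, 130331/672]
= [95, 190, 194]

query (2,0) [L1,L2,L3,L4,L5,L6] — begin 0,0,0
L1 α=1/5: [166/5, 234/5, 53/5]
L2 α=2/7: [376/7, 298/7, 447/7]
L3 α=2/3: [698/21, 3056/21, 681/7]
L4 α=5/8: [2133/56, 4503/28, 776/7]
L5 α=1/2: [13501/112, 6799/56, 892/7]
L6 α=5/8: [153623/896, 25157/448, 5153/28]
= [171, 56, 184]

at x=1,y=1 over L1,L2,L3,L4,L5:
L1 α=1/2: [37, 119, 82]
L2 α=3/4: [245/2, 227/4, 175]
L3 α=1/4: [1161/8, 773/16, 619/4]
L4 α=1: [56, 119, 151]
L5 α=1/2: [217/2, 79, 100]
→ [108, 79, 100]

(3,0) stack=L1,L2,L3,L4,L5; from [0,0,0]:
L1 α=1/2: [64, 122, 48]
L2 α=2/3: [224/3, 146/3, 86/3]
L3 α=3/4: [587/3, 559/6, 1643/12]
L4 α=3/4: [929/12, 2773/24, 7115/48]
L5 α=6/7: [431/12, 37621/168, 74219/336]
→ [36, 224, 221]

(3,1) stack=L1,L2,L3,L4,L5,L7; from [0,0,0]:
L1 α=1/5: [218/5, 167/5, 163/5]
L2 α=1/6: [72, 122/3, 283/6]
L3 α=1/2: [149, 659/6, 709/12]
L4 α=1/5: [649/5, 392/3, 973/15]
L5 α=0: [649/5, 392/3, 973/15]
L7 α=3/4: [301/5, 455/12, 2257/15]
rounded: [60, 38, 150]

(2,2) stack=L1,L2,L3,L4,L5,L7; from [0,0,0]:
L1 α=6/7: [1338/7, 282/7, 708/7]
L2 α=1/3: [3187/21, 956/21, 2620/21]
L3 α=6/7: [17425/147, 7508/147, 16354/147]
L4 α=5/8: [44375/392, 45483/392, 75399/392]
L5 α=1/4: [137829/1568, 196425/1568, 246973/1568]
L7 α=4/7: [1655343/10976, 1335643/10976, 1932599/10976]
→ [151, 122, 176]

(3,3) stack=L1,L2,L3,L4,L5,L7; from [0,0,0]:
after L1 α=3/7: [78, 531/7, 276/7]
after L2 α=1/2: [87/2, 895/14, 647/14]
after L3 α=0: [87/2, 895/14, 647/14]
after L4 α=1/2: [267/4, 3275/28, 2509/28]
after L5 α=1/2: [1155/8, 3583/56, 3573/56]
after L7 α=1/5: [1507/10, 3961/70, 1101/14]
= [151, 57, 79]


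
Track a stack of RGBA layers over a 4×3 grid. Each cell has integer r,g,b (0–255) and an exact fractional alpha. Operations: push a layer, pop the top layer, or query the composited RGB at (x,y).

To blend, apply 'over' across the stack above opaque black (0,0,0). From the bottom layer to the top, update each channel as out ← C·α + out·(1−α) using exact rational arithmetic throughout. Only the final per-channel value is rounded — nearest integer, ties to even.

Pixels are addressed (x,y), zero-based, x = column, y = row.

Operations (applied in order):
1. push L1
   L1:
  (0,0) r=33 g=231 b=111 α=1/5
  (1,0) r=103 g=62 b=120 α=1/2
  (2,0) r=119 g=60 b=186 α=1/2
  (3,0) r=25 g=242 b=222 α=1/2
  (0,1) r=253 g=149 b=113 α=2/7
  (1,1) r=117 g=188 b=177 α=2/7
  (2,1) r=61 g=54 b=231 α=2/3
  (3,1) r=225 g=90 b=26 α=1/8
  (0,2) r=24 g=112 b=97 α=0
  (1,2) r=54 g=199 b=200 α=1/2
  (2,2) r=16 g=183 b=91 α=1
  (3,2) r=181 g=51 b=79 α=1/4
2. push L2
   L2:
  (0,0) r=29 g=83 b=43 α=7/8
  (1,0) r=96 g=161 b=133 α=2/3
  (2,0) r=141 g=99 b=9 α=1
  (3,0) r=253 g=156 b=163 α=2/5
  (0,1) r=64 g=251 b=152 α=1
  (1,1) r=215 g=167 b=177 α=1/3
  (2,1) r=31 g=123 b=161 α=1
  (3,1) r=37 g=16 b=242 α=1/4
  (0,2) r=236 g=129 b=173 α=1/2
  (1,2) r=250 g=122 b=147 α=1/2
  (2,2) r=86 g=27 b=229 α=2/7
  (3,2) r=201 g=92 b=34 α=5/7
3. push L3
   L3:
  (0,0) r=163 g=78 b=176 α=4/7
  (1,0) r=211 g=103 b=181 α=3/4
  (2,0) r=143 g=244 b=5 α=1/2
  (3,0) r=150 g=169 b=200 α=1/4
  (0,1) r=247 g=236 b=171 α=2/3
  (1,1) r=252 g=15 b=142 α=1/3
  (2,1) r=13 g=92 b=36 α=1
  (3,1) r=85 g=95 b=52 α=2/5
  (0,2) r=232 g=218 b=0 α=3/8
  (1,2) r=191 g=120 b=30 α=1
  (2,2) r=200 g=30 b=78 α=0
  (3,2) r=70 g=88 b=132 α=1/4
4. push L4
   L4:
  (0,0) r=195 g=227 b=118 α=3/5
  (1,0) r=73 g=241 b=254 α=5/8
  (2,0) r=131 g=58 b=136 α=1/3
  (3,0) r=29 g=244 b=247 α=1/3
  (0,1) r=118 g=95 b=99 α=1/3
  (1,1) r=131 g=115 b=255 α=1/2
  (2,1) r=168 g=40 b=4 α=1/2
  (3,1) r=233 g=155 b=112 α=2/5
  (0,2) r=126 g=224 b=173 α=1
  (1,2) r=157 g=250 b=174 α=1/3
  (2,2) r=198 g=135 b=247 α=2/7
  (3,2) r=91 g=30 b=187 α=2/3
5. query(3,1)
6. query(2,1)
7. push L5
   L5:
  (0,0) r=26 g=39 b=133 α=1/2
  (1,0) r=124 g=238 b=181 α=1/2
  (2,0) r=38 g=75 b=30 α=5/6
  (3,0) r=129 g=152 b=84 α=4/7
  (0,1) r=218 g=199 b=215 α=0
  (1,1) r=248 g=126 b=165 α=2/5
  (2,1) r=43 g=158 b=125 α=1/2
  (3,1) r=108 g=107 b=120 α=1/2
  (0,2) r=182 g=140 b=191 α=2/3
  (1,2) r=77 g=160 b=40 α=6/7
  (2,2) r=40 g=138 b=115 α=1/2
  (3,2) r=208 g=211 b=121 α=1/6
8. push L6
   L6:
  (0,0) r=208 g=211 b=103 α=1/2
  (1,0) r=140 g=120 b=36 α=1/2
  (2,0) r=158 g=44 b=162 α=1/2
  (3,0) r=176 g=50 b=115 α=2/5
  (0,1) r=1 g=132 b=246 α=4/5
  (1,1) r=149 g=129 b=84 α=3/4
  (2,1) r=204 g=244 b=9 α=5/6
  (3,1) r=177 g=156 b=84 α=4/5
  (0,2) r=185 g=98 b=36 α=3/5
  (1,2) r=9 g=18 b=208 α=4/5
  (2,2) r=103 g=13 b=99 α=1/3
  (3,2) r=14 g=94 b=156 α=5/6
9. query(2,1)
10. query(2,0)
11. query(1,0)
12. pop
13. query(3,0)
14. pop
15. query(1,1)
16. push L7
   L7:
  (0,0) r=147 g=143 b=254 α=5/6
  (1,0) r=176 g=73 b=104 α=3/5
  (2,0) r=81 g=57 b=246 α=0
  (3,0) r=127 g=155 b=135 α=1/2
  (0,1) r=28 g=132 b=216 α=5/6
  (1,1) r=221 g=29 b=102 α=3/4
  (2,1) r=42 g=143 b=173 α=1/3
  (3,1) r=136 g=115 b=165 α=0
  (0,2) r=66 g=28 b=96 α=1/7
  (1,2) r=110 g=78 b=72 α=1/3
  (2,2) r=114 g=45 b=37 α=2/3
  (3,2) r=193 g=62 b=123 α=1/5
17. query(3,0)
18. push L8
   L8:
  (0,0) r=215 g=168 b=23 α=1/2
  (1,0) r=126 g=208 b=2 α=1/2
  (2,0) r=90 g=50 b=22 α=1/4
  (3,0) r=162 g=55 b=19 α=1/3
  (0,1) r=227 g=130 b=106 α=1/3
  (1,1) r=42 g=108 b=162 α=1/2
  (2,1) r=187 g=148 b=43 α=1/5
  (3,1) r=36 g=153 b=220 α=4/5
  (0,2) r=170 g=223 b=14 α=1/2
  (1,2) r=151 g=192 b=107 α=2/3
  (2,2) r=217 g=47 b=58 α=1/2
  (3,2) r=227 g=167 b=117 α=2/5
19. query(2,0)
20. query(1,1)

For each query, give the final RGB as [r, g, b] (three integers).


at x=3,y=1 over L1,L2,L3,L4:
+L1 (α=1/8) → [225/8, 45/4, 13/4]
+L2 (α=1/4) → [971/32, 199/16, 1007/16]
+L3 (α=2/5) → [8353/160, 3637/80, 937/16]
+L4 (α=2/5) → [99619/800, 35711/400, 1279/16]
rounded: [125, 89, 80]

(2,1) stack=L1,L2,L3,L4; from [0,0,0]:
+L1 (α=2/3) → [122/3, 36, 154]
+L2 (α=1) → [31, 123, 161]
+L3 (α=1) → [13, 92, 36]
+L4 (α=1/2) → [181/2, 66, 20]
= [90, 66, 20]

query (2,1) [L1,L2,L3,L4,L5,L6] — begin 0,0,0
after L1 α=2/3: [122/3, 36, 154]
after L2 α=1: [31, 123, 161]
after L3 α=1: [13, 92, 36]
after L4 α=1/2: [181/2, 66, 20]
after L5 α=1/2: [267/4, 112, 145/2]
after L6 α=5/6: [1449/8, 222, 235/12]
rounded: [181, 222, 20]

at x=2,y=0 over L1,L2,L3,L4,L5,L6:
L1 α=1/2: [119/2, 30, 93]
L2 α=1: [141, 99, 9]
L3 α=1/2: [142, 343/2, 7]
L4 α=1/3: [415/3, 401/3, 50]
L5 α=5/6: [985/18, 763/9, 100/3]
L6 α=1/2: [3829/36, 1159/18, 293/3]
= [106, 64, 98]

(1,0) stack=L1,L2,L3,L4,L5,L6; from [0,0,0]:
after L1 α=1/2: [103/2, 31, 60]
after L2 α=2/3: [487/6, 353/3, 326/3]
after L3 α=3/4: [4285/24, 320/3, 1955/12]
after L4 α=5/8: [7205/64, 1525/8, 7035/32]
after L5 α=1/2: [15141/128, 3429/16, 12827/64]
after L6 α=1/2: [33061/256, 5349/32, 15131/128]
rounded: [129, 167, 118]

query (3,0) [L1,L2,L3,L4,L5] — begin 0,0,0
L1 α=1/2: [25/2, 121, 111]
L2 α=2/5: [1087/10, 135, 659/5]
L3 α=1/4: [4761/40, 287/2, 2977/20]
L4 α=1/3: [5341/60, 177, 5447/30]
L5 α=4/7: [15661/140, 1139/7, 8807/70]
rounded: [112, 163, 126]

(1,1) stack=L1,L2,L3,L4; from [0,0,0]:
L1 α=2/7: [234/7, 376/7, 354/7]
L2 α=1/3: [1973/21, 1921/21, 649/7]
L3 α=1/3: [9238/63, 4157/63, 764/7]
L4 α=1/2: [17491/126, 5701/63, 2549/14]
→ [139, 90, 182]

query (3,0) [L1,L2,L3,L4,L7] — begin 0,0,0
after L1 α=1/2: [25/2, 121, 111]
after L2 α=2/5: [1087/10, 135, 659/5]
after L3 α=1/4: [4761/40, 287/2, 2977/20]
after L4 α=1/3: [5341/60, 177, 5447/30]
after L7 α=1/2: [12961/120, 166, 9497/60]
rounded: [108, 166, 158]

(2,0) stack=L1,L2,L3,L4,L7,L8; from [0,0,0]:
+L1 (α=1/2) → [119/2, 30, 93]
+L2 (α=1) → [141, 99, 9]
+L3 (α=1/2) → [142, 343/2, 7]
+L4 (α=1/3) → [415/3, 401/3, 50]
+L7 (α=0) → [415/3, 401/3, 50]
+L8 (α=1/4) → [505/4, 451/4, 43]
→ [126, 113, 43]

at x=1,y=1 over L1,L2,L3,L4,L7,L8:
after L1 α=2/7: [234/7, 376/7, 354/7]
after L2 α=1/3: [1973/21, 1921/21, 649/7]
after L3 α=1/3: [9238/63, 4157/63, 764/7]
after L4 α=1/2: [17491/126, 5701/63, 2549/14]
after L7 α=3/4: [101029/504, 5591/126, 6833/56]
after L8 α=1/2: [122197/1008, 19199/252, 15905/112]
rounded: [121, 76, 142]


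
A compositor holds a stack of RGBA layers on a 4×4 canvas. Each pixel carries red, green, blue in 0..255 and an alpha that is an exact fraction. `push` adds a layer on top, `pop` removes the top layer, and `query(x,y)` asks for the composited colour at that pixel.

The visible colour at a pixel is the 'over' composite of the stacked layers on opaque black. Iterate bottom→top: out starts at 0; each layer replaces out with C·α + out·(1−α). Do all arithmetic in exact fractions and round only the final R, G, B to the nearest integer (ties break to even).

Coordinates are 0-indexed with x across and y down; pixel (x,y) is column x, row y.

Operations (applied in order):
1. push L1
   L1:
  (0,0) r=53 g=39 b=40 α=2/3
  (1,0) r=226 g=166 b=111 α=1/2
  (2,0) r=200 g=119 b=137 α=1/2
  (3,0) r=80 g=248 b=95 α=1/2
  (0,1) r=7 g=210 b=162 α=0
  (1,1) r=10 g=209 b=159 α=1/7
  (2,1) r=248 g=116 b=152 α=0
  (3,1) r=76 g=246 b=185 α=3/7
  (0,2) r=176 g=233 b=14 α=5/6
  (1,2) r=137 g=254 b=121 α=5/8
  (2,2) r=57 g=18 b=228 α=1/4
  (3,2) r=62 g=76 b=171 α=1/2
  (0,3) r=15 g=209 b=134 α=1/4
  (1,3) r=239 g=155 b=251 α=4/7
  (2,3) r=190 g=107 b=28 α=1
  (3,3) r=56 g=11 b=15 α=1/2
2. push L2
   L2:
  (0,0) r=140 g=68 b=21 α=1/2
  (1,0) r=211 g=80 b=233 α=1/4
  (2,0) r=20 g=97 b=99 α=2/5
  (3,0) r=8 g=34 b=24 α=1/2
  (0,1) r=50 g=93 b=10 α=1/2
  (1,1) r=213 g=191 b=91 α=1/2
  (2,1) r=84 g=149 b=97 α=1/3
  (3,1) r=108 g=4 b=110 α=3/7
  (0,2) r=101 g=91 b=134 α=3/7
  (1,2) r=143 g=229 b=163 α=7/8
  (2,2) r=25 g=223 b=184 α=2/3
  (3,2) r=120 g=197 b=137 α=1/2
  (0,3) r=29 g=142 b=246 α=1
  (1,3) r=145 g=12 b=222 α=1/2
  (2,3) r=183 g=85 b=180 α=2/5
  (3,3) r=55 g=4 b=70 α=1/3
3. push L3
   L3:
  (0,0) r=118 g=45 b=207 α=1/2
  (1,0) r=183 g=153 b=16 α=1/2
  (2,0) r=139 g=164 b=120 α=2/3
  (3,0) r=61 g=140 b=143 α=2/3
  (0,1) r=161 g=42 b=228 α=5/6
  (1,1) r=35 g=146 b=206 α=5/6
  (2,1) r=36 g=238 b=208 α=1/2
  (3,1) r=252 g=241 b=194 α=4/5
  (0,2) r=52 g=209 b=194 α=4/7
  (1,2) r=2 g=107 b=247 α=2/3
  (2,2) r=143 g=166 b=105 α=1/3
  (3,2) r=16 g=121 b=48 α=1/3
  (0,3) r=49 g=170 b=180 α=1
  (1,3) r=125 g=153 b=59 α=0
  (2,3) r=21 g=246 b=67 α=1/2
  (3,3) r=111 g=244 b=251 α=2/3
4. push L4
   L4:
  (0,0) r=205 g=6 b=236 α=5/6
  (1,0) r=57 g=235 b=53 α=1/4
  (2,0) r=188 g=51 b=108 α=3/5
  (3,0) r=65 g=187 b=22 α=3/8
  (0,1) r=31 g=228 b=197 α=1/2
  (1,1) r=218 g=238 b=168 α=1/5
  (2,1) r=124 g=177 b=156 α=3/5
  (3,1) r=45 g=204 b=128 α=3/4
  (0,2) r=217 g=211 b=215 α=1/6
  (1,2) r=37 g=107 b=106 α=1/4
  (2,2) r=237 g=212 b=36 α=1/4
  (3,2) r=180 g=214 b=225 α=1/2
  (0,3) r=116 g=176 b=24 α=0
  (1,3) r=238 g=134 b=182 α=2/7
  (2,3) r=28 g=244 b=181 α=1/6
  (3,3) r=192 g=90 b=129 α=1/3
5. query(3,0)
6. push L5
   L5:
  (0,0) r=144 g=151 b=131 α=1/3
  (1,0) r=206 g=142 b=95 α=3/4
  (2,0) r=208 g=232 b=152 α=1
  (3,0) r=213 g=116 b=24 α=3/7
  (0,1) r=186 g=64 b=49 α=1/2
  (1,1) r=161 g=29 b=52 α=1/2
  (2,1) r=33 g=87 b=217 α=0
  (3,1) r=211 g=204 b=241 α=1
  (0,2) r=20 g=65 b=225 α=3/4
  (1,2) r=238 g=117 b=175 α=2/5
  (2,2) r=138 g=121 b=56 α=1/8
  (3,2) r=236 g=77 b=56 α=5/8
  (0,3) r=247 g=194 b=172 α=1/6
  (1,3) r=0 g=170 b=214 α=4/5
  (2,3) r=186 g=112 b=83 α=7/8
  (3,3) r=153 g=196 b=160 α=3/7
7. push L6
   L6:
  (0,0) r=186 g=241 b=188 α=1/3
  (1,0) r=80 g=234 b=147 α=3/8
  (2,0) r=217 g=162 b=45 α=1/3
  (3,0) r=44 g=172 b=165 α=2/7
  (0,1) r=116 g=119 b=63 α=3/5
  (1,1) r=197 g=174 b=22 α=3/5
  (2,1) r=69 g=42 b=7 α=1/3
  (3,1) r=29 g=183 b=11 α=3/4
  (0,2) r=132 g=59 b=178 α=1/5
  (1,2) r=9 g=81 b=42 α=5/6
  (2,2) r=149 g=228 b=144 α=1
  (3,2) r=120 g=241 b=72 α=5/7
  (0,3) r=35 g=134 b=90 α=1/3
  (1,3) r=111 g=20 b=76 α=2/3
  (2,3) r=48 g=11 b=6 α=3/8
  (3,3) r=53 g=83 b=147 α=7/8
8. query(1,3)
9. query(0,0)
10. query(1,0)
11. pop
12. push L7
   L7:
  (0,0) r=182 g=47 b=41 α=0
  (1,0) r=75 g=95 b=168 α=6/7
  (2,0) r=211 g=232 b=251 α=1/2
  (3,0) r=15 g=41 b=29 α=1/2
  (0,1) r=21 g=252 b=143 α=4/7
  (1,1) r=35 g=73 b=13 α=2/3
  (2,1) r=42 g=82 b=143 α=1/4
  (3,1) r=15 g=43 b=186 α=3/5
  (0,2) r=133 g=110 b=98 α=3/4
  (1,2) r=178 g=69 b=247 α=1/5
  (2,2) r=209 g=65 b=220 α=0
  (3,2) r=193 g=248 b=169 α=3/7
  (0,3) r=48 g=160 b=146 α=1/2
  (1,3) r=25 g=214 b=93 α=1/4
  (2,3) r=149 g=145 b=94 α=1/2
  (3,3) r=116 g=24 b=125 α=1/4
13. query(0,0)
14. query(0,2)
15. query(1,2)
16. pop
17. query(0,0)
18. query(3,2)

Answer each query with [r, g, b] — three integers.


query (3,0) [L1,L2,L3,L4] — begin 0,0,0
+L1 (α=1/2) → [40, 124, 95/2]
+L2 (α=1/2) → [24, 79, 143/4]
+L3 (α=2/3) → [146/3, 359/3, 429/4]
+L4 (α=3/8) → [1315/24, 1739/12, 2409/32]
= [55, 145, 75]

at x=1,y=3 over L1,L2,L3,L4,L5,L6:
L1 α=4/7: [956/7, 620/7, 1004/7]
L2 α=1/2: [1971/14, 352/7, 1279/7]
L3 α=0: [1971/14, 352/7, 1279/7]
L4 α=2/7: [16519/98, 3636/49, 8943/49]
L5 α=4/5: [16519/490, 36956/245, 50887/245]
L6 α=2/3: [125299/1470, 46756/735, 88127/735]
= [85, 64, 120]

query (0,0) [L1,L2,L3,L4,L5,L6] — begin 0,0,0
L1 α=2/3: [106/3, 26, 80/3]
L2 α=1/2: [263/3, 47, 143/6]
L3 α=1/2: [617/6, 46, 1385/12]
L4 α=5/6: [6767/36, 38/3, 15545/72]
L5 α=1/3: [9359/54, 529/9, 20261/108]
L6 α=1/3: [14381/81, 3227/27, 30413/162]
= [178, 120, 188]

query (1,0) [L1,L2,L3,L4,L5,L6] — begin 0,0,0
+L1 (α=1/2) → [113, 83, 111/2]
+L2 (α=1/4) → [275/2, 329/4, 799/8]
+L3 (α=1/2) → [641/4, 941/8, 927/16]
+L4 (α=1/4) → [2151/16, 4703/32, 3629/64]
+L5 (α=3/4) → [12039/64, 18335/128, 21869/256]
+L6 (α=3/8) → [75555/512, 181531/1024, 222241/2048]
= [148, 177, 109]

(0,0) stack=L1,L2,L3,L4,L5,L7; from [0,0,0]:
+L1 (α=2/3) → [106/3, 26, 80/3]
+L2 (α=1/2) → [263/3, 47, 143/6]
+L3 (α=1/2) → [617/6, 46, 1385/12]
+L4 (α=5/6) → [6767/36, 38/3, 15545/72]
+L5 (α=1/3) → [9359/54, 529/9, 20261/108]
+L7 (α=0) → [9359/54, 529/9, 20261/108]
→ [173, 59, 188]

(0,2) stack=L1,L2,L3,L4,L5,L7; from [0,0,0]:
after L1 α=5/6: [440/3, 1165/6, 35/3]
after L2 α=3/7: [2669/21, 3149/21, 1346/21]
after L3 α=4/7: [4125/49, 9001/49, 6778/49]
after L4 α=1/6: [15629/147, 9224/49, 44425/294]
after L5 α=3/4: [24449/588, 18779/196, 242875/1176]
after L7 α=3/4: [259061/2352, 83459/784, 588619/4704]
= [110, 106, 125]

(1,2) stack=L1,L2,L3,L4,L5,L7; from [0,0,0]:
+L1 (α=5/8) → [685/8, 635/4, 605/8]
+L2 (α=7/8) → [8693/64, 7047/32, 9733/64]
+L3 (α=2/3) → [2983/64, 13895/96, 13783/64]
+L4 (α=1/4) → [11317/256, 17319/128, 48133/256]
+L5 (α=2/5) → [155807/1280, 81909/640, 233999/1280]
+L7 (α=1/5) → [212767/1600, 92949/800, 313039/1600]
rounded: [133, 116, 196]

(0,0) stack=L1,L2,L3,L4,L5; from [0,0,0]:
L1 α=2/3: [106/3, 26, 80/3]
L2 α=1/2: [263/3, 47, 143/6]
L3 α=1/2: [617/6, 46, 1385/12]
L4 α=5/6: [6767/36, 38/3, 15545/72]
L5 α=1/3: [9359/54, 529/9, 20261/108]
= [173, 59, 188]

at x=3,y=2 over L1,L2,L3,L4,L5:
+L1 (α=1/2) → [31, 38, 171/2]
+L2 (α=1/2) → [151/2, 235/2, 445/4]
+L3 (α=1/3) → [167/3, 356/3, 541/6]
+L4 (α=1/2) → [707/6, 499/3, 1891/12]
+L5 (α=5/8) → [3067/16, 221/2, 3011/32]
→ [192, 110, 94]
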